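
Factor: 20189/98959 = 7^ ( - 1)*13^1*67^( - 1)*211^(-1)*1553^1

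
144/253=144/253 = 0.57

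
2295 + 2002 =4297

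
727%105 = 97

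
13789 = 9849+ 3940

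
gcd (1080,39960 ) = 1080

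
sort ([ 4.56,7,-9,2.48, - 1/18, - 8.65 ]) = [ - 9, - 8.65,-1/18,2.48,4.56, 7]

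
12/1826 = 6/913  =  0.01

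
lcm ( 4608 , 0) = 0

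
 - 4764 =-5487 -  - 723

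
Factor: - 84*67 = - 2^2*3^1*7^1*67^1 = - 5628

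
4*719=2876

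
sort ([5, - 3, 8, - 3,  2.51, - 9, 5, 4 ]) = [  -  9,  -  3, - 3 , 2.51, 4, 5,5, 8 ]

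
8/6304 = 1/788 = 0.00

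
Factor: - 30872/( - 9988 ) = 2^1*11^(- 1)*17^1=   34/11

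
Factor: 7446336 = 2^6*3^1*38783^1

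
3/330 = 1/110= 0.01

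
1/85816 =1/85816 =0.00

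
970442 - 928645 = 41797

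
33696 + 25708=59404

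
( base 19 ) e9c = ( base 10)5237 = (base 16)1475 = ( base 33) 4qn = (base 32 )53l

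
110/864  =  55/432 = 0.13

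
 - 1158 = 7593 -8751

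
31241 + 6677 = 37918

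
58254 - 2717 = 55537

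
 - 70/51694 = - 1 + 25812/25847=- 0.00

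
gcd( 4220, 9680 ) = 20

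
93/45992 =93/45992 = 0.00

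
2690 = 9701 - 7011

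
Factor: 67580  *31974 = 2160802920= 2^3*3^1*5^1* 31^1 * 73^2*109^1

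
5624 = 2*2812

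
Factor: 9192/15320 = 3/5 = 3^1*5^(- 1 )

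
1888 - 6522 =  - 4634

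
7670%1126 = 914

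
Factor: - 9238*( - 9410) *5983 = 2^2*5^1*31^2*149^1 * 193^1*  941^1 =520099677140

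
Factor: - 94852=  - 2^2* 23^1*1031^1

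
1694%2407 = 1694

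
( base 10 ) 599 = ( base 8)1127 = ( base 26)n1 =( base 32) in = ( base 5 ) 4344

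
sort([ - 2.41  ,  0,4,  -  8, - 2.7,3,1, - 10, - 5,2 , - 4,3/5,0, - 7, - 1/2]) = [ - 10,-8, - 7, - 5,  -  4 , -2.7, - 2.41, - 1/2, 0, 0, 3/5,1, 2,3,4 ] 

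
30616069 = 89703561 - 59087492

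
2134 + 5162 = 7296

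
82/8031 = 82/8031 = 0.01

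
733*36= 26388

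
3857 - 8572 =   -  4715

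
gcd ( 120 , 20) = 20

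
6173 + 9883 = 16056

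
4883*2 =9766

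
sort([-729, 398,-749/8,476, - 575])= [  -  729,-575, - 749/8, 398,476] 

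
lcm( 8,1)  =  8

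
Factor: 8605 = 5^1*1721^1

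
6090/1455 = 406/97=4.19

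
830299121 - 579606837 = 250692284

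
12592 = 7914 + 4678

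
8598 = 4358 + 4240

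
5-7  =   - 2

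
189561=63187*3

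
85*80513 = 6843605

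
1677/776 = 2 + 125/776   =  2.16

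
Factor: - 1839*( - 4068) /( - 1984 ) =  - 2^ (-4) * 3^3*  31^( - 1 )*113^1 * 613^1 = -  1870263/496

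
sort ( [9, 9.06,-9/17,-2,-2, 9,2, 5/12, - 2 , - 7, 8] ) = [ - 7, - 2, - 2, -2 ,  -  9/17, 5/12,2,8, 9, 9, 9.06]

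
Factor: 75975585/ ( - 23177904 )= - 2^( - 4 )*5^1 * 7^1*19^1*38083^1*482873^( - 1 ) = -  25325195/7725968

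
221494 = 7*31642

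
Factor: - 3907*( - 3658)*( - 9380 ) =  - 134057140280 = -2^3*5^1 * 7^1*31^1*59^1*67^1*3907^1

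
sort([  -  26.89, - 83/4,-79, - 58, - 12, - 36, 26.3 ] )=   [ - 79, - 58, - 36, - 26.89, - 83/4, - 12,26.3 ]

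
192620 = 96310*2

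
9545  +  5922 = 15467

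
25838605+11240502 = 37079107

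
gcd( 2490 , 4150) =830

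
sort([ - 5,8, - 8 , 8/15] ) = [ - 8,-5, 8/15,8]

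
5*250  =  1250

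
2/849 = 2/849= 0.00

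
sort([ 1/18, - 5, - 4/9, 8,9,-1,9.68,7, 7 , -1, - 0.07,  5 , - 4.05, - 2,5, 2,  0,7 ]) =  [ - 5, - 4.05, -2, - 1, - 1,- 4/9,-0.07, 0,1/18,2,5,5, 7,7 , 7,8,  9,9.68] 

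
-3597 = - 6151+2554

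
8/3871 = 8/3871 = 0.00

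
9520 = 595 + 8925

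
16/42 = 8/21 = 0.38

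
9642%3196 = 54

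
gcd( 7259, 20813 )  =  1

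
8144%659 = 236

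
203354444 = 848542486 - 645188042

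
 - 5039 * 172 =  - 866708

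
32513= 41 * 793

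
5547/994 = 5 + 577/994 = 5.58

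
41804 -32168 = 9636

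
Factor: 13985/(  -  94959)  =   - 3^( - 3)*5^1*2797^1*3517^(-1) 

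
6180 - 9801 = -3621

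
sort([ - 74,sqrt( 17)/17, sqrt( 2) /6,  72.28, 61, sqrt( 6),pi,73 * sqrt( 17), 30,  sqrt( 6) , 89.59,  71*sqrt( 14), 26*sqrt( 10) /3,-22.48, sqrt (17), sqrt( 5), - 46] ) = [ - 74, - 46,-22.48, sqrt( 2) /6, sqrt(17 ) /17,sqrt(  5 ), sqrt( 6), sqrt( 6),pi , sqrt( 17),26*sqrt(10)/3,30, 61, 72.28, 89.59, 71*  sqrt(14),73 * sqrt( 17 )]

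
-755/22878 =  - 755/22878 =- 0.03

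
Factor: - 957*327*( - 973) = 304489647 = 3^2*7^1 * 11^1*29^1*109^1*139^1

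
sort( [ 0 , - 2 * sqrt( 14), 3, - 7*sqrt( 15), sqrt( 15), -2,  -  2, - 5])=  [-7 * sqrt(15),- 2*sqrt(14 ), - 5,  -  2,- 2, 0, 3,sqrt(15) ]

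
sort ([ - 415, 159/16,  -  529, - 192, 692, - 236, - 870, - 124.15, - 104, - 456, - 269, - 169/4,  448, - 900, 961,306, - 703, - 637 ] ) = [ - 900, - 870,  -  703, - 637, - 529 ,  -  456, - 415,-269, - 236, - 192, - 124.15, -104 , - 169/4,  159/16,306, 448, 692,961]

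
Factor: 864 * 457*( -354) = - 139776192 = -2^6 * 3^4 * 59^1 * 457^1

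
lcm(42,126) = 126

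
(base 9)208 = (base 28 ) 62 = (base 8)252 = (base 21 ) 82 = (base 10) 170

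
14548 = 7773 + 6775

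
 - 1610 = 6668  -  8278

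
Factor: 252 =2^2*3^2*7^1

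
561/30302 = 561/30302 = 0.02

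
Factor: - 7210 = -2^1*5^1*7^1 *103^1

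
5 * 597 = 2985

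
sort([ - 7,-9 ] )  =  [ - 9, - 7 ]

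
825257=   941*877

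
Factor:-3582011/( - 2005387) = 47^1*76213^1*2005387^( - 1 )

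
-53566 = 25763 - 79329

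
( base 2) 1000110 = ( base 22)34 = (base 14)50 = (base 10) 70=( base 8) 106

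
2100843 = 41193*51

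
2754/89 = 30 + 84/89 = 30.94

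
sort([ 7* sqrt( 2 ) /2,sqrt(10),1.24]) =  [ 1.24,sqrt(10 ),7*sqrt (2 ) /2]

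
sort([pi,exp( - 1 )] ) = [ exp( - 1), pi]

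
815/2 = 407 + 1/2 = 407.50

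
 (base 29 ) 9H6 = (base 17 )1afa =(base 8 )17604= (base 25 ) CMI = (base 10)8068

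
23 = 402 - 379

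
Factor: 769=769^1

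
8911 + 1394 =10305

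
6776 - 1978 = 4798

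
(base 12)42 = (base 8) 62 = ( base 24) 22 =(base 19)2C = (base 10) 50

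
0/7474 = 0 = 0.00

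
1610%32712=1610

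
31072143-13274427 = 17797716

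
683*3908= 2669164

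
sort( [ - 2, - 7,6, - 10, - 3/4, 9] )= [-10, - 7,-2,  -  3/4, 6, 9]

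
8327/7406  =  1 + 921/7406 = 1.12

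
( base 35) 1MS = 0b11111100111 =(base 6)13211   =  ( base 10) 2023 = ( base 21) 4c7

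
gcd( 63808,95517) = 1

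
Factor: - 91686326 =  - 2^1*23^1*757^1*2633^1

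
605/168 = 605/168 = 3.60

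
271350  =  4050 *67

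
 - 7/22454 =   -  1 + 22447/22454= - 0.00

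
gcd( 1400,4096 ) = 8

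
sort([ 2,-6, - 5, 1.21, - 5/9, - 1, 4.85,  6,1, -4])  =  [-6  ,  -  5, - 4, - 1, - 5/9,1 , 1.21, 2, 4.85, 6] 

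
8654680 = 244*35470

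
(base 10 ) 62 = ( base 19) 35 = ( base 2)111110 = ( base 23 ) 2G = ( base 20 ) 32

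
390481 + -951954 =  - 561473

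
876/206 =4 + 26/103 = 4.25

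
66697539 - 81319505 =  - 14621966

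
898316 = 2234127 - 1335811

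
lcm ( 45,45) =45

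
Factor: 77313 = 3^1 * 25771^1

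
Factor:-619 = - 619^1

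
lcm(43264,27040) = 216320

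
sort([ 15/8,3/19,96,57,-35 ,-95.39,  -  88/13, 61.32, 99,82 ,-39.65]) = [ -95.39,- 39.65 ,  -  35, - 88/13 , 3/19, 15/8, 57,  61.32,82,96,99]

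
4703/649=7 + 160/649 = 7.25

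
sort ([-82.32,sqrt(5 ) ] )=[  -  82.32, sqrt( 5 )]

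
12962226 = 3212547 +9749679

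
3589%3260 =329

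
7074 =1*7074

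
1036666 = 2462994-1426328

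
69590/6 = 34795/3 =11598.33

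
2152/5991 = 2152/5991 = 0.36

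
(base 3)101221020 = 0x1F23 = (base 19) 131A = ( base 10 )7971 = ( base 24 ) dk3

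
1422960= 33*43120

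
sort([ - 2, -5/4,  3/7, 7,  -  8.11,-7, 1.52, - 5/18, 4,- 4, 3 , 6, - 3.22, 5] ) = [ - 8.11 , - 7, - 4, - 3.22,  -  2, - 5/4, -5/18, 3/7, 1.52, 3, 4, 5, 6,7] 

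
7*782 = 5474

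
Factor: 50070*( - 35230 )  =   - 1763966100 = - 2^2*3^1*5^2 * 13^1*271^1*1669^1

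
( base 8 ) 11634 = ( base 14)1B88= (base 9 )6787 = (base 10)5020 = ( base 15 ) 174a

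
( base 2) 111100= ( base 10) 60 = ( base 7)114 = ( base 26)28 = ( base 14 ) 44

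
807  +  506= 1313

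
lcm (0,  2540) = 0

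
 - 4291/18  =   - 239 + 11/18 = - 238.39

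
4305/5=861=861.00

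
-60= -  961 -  - 901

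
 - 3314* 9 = - 29826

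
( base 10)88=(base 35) 2I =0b1011000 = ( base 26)3A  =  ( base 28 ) 34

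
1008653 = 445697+562956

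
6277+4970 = 11247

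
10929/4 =2732 + 1/4 = 2732.25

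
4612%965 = 752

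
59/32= 1+27/32 = 1.84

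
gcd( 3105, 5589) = 621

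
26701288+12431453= 39132741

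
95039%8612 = 307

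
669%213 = 30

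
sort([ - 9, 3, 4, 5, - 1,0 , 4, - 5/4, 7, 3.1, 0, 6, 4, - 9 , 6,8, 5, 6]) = [ - 9, - 9,-5/4, - 1,  0, 0, 3,3.1,4, 4, 4 , 5, 5,6, 6, 6,7, 8 ]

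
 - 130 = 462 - 592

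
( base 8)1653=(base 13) 573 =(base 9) 1253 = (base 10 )939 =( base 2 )1110101011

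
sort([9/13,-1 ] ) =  [ - 1 , 9/13] 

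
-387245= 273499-660744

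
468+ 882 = 1350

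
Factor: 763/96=2^( - 5)*3^( - 1 )*7^1*109^1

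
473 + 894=1367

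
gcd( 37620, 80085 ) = 285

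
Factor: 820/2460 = 1/3 = 3^( - 1)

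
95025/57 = 1667 + 2/19 = 1667.11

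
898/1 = 898 = 898.00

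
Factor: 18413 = 18413^1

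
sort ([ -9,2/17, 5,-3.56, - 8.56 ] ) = [ - 9, - 8.56, - 3.56,2/17, 5]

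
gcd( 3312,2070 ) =414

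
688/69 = 9 + 67/69 = 9.97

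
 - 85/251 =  - 1 + 166/251 = -0.34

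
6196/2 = 3098 = 3098.00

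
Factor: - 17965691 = -23^1*781117^1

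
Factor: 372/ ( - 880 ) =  - 2^( - 2)*3^1*5^ (-1 )*11^( - 1 )*31^1 = - 93/220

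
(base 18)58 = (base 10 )98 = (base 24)42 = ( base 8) 142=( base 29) 3B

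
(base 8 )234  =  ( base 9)183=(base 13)c0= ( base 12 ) 110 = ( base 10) 156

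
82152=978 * 84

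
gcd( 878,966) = 2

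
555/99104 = 555/99104 = 0.01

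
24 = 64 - 40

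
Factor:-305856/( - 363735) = 2^6*3^2 *5^ (-1) * 137^( - 1)=576/685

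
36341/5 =36341/5 =7268.20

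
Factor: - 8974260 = - 2^2 * 3^3*5^1 * 16619^1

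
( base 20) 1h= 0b100101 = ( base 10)37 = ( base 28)19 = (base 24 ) 1d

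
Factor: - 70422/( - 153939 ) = 2^1*11^2* 23^( - 2)=242/529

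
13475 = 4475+9000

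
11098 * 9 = 99882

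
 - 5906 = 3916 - 9822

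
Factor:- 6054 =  - 2^1*3^1*1009^1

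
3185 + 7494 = 10679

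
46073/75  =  46073/75 = 614.31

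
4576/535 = 8  +  296/535 = 8.55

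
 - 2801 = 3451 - 6252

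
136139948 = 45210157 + 90929791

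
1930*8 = 15440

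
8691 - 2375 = 6316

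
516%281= 235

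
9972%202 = 74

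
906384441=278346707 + 628037734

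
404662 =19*21298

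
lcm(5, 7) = 35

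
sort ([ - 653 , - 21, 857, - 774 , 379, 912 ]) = [ - 774,-653,- 21, 379, 857, 912]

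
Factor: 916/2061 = 2^2 * 3^(-2) =4/9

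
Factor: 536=2^3*67^1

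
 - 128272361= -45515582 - 82756779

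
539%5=4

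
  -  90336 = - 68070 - 22266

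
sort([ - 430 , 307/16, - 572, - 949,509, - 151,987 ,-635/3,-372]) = [-949, - 572,- 430,  -  372, - 635/3, - 151, 307/16 , 509, 987]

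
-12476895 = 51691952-64168847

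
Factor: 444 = 2^2*3^1*37^1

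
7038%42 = 24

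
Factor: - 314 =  - 2^1*157^1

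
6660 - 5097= 1563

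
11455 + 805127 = 816582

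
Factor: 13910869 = 7^1*19^1*104593^1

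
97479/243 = 401 + 4/27 = 401.15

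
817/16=817/16  =  51.06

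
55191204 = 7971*6924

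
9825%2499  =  2328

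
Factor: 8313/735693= 7^( - 1 )*17^1*53^( - 1) * 163^1*661^( -1 )=2771/245231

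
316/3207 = 316/3207  =  0.10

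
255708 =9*28412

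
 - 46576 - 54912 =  - 101488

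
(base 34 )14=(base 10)38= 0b100110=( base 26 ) 1C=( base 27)1b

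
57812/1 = 57812 = 57812.00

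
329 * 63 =20727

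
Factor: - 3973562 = -2^1*1986781^1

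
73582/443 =73582/443 = 166.10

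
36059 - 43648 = - 7589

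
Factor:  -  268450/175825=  - 826/541 = -2^1 * 7^1*59^1*541^( - 1 )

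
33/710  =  33/710 = 0.05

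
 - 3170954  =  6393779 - 9564733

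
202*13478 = 2722556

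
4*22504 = 90016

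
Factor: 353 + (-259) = 94   =  2^1*47^1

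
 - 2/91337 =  - 1 + 91335/91337=- 0.00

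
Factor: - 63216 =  - 2^4*3^2 * 439^1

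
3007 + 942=3949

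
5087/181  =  28+19/181 = 28.10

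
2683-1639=1044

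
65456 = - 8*( - 8182)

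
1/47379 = 1/47379   =  0.00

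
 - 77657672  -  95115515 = -172773187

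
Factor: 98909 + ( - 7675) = 2^1*11^2*13^1*29^1 = 91234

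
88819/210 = 422+199/210 = 422.95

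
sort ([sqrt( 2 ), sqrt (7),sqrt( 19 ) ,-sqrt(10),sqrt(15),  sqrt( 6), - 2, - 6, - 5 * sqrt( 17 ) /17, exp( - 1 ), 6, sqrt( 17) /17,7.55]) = [-6, - sqrt( 10 ), - 2,-5*sqrt( 17 ) /17,  sqrt(17)/17,exp( - 1), sqrt( 2),  sqrt( 6), sqrt( 7) , sqrt( 15), sqrt(19 ),  6,  7.55 ] 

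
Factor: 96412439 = 96412439^1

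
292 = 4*73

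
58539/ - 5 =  - 11708 + 1/5 = - 11707.80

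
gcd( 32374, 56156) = 2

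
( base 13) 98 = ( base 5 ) 1000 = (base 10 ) 125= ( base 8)175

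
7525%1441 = 320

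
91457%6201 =4643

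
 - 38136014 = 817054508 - 855190522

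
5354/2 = 2677 = 2677.00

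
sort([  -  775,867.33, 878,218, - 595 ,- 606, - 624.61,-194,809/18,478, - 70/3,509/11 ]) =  [ - 775, - 624.61,- 606,-595, - 194, - 70/3,809/18,509/11 , 218, 478,  867.33, 878] 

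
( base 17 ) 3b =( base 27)28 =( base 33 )1T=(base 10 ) 62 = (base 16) 3e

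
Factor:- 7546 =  - 2^1 * 7^3*11^1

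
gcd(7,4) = 1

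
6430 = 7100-670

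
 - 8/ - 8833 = 8/8833 = 0.00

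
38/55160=19/27580 = 0.00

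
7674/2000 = 3837/1000= 3.84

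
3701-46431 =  -42730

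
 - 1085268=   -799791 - 285477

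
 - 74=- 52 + - 22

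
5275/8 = 659+3/8 = 659.38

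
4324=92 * 47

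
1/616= 1/616  =  0.00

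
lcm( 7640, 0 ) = 0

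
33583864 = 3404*9866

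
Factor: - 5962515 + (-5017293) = -2^5*3^1*7^1 * 16339^1 = - 10979808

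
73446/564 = 130  +  21/94  =  130.22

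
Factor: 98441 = 7^4*41^1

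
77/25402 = 77/25402 = 0.00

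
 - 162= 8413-8575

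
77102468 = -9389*(-8212)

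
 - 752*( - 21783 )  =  16380816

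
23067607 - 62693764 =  - 39626157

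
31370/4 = 15685/2 = 7842.50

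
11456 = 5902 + 5554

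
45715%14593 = 1936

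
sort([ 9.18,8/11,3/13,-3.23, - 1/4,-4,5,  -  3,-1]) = [ - 4, - 3.23, - 3 ,-1 , - 1/4,  3/13  ,  8/11,5,9.18 ]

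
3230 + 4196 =7426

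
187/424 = 187/424= 0.44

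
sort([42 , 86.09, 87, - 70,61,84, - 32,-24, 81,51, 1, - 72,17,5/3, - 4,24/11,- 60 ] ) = [-72,  -  70, - 60, - 32, - 24, - 4,1, 5/3, 24/11 , 17,  42,51,61,81,84,86.09, 87 ]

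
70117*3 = 210351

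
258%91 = 76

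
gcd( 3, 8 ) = 1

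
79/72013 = 79/72013= 0.00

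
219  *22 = 4818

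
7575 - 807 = 6768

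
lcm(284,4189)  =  16756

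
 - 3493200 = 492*(-7100) 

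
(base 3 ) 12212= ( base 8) 236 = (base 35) 4I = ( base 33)4Q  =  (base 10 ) 158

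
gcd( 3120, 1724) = 4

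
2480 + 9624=12104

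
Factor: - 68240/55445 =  - 16/13 = -2^4*13^( - 1) 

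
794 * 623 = 494662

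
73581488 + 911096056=984677544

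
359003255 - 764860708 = - 405857453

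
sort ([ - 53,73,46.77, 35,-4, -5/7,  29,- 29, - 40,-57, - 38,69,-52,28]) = [ - 57,- 53, - 52,-40, -38, - 29, - 4,-5/7 , 28, 29,35, 46.77,69, 73] 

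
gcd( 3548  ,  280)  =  4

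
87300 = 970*90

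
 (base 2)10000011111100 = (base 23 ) fm3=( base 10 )8444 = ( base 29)a15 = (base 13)3AC7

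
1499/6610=1499/6610  =  0.23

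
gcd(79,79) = 79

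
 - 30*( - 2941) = 88230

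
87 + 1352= 1439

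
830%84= 74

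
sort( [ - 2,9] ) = [ - 2, 9 ]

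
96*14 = 1344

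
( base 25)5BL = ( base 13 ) 1732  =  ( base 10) 3421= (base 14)1365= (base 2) 110101011101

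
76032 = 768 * 99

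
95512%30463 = 4123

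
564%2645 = 564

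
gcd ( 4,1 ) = 1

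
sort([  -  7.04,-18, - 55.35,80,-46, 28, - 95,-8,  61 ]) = [  -  95,  -  55.35,  -  46, - 18,  -  8, - 7.04, 28,61,80]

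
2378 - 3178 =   -  800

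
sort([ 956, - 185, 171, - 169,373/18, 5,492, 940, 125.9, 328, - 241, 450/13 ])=[ - 241 , - 185,  -  169,  5,373/18, 450/13,  125.9,171, 328, 492,940, 956] 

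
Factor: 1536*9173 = 14089728= 2^9*3^1*9173^1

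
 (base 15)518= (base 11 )954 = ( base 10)1148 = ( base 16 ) 47c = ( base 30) 188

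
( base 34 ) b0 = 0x176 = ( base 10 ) 374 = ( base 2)101110110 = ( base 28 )DA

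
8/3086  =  4/1543 = 0.00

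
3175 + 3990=7165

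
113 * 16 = 1808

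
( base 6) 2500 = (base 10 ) 612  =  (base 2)1001100100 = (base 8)1144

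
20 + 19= 39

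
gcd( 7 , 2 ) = 1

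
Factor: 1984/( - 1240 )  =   - 8/5 = - 2^3*5^ (-1 )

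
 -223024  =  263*( - 848) 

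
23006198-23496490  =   - 490292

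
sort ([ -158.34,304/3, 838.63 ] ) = [-158.34, 304/3  ,  838.63] 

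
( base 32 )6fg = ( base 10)6640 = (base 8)14760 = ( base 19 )i79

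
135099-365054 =  -  229955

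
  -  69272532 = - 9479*7308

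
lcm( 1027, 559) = 44161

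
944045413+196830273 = 1140875686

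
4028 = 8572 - 4544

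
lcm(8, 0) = 0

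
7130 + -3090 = 4040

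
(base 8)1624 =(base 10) 916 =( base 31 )TH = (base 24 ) 1e4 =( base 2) 1110010100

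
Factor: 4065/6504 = 5/8 = 2^(-3)*5^1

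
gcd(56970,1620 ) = 270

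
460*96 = 44160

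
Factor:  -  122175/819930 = -45/302= -2^(-1)*3^2*5^1*151^ (  -  1)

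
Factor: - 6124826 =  - 2^1*41^1*113^1*661^1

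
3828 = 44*87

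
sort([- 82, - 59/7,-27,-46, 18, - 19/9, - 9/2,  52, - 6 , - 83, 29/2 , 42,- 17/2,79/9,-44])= [ - 83,-82, - 46, - 44, - 27, - 17/2, -59/7,-6, - 9/2 ,  -  19/9,79/9,29/2,18,  42, 52] 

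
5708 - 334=5374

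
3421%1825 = 1596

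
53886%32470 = 21416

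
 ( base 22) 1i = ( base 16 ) 28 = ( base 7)55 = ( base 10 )40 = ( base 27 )1d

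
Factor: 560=2^4*5^1*7^1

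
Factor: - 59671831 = -43^1*1387717^1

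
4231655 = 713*5935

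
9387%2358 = 2313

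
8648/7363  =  1+1285/7363 = 1.17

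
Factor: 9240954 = 2^1*3^1 *19^1 *103^1*787^1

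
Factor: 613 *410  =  2^1*5^1*41^1*613^1 = 251330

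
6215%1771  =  902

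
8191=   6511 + 1680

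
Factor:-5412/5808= -2^( - 2)*11^( - 1)*41^1=- 41/44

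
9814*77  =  755678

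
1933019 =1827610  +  105409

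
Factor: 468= 2^2*3^2 * 13^1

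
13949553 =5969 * 2337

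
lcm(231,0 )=0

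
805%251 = 52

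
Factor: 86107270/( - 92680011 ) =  - 2^1*3^(- 3) * 5^1 * 127^1*131^(-1)*26203^ ( - 1 )*67801^1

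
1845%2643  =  1845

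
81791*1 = 81791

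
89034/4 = 22258 + 1/2   =  22258.50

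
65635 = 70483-4848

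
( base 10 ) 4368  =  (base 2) 1000100010000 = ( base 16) 1110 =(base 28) 5G0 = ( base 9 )5883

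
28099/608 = 46 + 131/608 = 46.22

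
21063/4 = 21063/4 = 5265.75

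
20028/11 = 1820 + 8/11 = 1820.73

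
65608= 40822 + 24786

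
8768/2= 4384 =4384.00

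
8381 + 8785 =17166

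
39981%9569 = 1705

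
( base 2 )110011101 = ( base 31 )da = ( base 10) 413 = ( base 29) E7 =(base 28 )EL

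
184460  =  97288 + 87172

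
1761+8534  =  10295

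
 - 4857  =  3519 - 8376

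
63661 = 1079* 59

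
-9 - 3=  - 12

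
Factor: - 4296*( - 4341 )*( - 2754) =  - 2^4*3^6  *  17^1*179^1* 1447^1 = -51359169744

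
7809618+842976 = 8652594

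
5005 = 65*77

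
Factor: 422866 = 2^1*211433^1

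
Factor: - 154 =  - 2^1*7^1*11^1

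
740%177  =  32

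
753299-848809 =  -95510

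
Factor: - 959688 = - 2^3* 3^4*1481^1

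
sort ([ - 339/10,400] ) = [ - 339/10,400] 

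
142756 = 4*35689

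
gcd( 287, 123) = 41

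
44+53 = 97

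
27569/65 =27569/65  =  424.14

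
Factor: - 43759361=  - 101^1*433261^1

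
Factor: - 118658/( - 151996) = 2^( - 1 ) *13^( - 1)*37^( - 1) * 751^1 = 751/962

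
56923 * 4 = 227692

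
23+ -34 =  - 11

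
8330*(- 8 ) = -66640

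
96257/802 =96257/802 = 120.02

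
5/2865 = 1/573 = 0.00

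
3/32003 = 3/32003 = 0.00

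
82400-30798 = 51602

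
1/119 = 1/119 =0.01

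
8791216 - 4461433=4329783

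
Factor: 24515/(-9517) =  - 5^1*31^(- 1) * 307^(-1)*4903^1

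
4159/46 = 90 + 19/46 =90.41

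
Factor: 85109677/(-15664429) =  - 11^(  -  1 )*17^( - 1)*211^(-1)*397^ (-1)*85109677^1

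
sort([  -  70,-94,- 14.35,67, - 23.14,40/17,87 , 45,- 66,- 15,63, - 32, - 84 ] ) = [ - 94, - 84 , - 70, - 66, - 32, - 23.14, - 15, - 14.35,  40/17,45 , 63, 67 , 87] 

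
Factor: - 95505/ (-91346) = 2^( - 1)*3^1*5^1*6367^1*45673^( - 1) 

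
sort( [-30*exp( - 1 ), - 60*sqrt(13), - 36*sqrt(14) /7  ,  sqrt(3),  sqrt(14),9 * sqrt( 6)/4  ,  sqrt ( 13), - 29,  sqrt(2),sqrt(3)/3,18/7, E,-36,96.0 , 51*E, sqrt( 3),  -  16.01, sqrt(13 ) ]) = [  -  60*sqrt( 13 ), - 36, - 29 , - 36 * sqrt( 14 )/7, - 16.01, - 30*exp( - 1 ), sqrt( 3)/3,sqrt( 2 ), sqrt(3), sqrt( 3 ), 18/7, E, sqrt( 13 ), sqrt ( 13),sqrt (14),9*sqrt(6) /4, 96.0, 51*E ]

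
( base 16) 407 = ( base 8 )2007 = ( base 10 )1031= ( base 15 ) 48b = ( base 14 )539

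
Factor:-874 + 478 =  - 2^2*3^2*11^1 = - 396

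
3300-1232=2068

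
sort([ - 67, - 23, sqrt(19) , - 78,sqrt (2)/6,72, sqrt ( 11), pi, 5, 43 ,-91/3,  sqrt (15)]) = [-78,-67,-91/3,-23,sqrt( 2)/6, pi,sqrt(11), sqrt( 15), sqrt( 19), 5,43, 72]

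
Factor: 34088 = 2^3*4261^1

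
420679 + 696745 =1117424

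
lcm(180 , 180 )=180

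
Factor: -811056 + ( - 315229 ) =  - 5^1*225257^1 = - 1126285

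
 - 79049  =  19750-98799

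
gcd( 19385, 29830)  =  5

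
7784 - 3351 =4433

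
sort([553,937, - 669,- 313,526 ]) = [ - 669, - 313,  526,553, 937 ]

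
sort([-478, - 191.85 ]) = [ - 478,-191.85 ] 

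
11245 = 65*173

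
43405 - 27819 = 15586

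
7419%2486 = 2447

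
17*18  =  306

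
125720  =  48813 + 76907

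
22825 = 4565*5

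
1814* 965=1750510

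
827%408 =11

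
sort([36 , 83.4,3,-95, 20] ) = [ -95,  3,20 , 36,83.4 ]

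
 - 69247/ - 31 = 69247/31 = 2233.77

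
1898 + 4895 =6793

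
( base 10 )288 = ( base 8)440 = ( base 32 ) 90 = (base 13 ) 192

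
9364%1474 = 520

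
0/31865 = 0 = 0.00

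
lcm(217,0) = 0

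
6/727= 6/727 =0.01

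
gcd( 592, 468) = 4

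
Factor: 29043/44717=3^2  *7^1 * 97^( - 1) = 63/97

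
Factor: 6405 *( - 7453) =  - 3^1*5^1 *7^1*29^1*61^1*257^1 = - 47736465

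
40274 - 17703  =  22571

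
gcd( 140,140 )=140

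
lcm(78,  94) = 3666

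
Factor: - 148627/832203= - 3^(  -  2)*92467^( - 1) * 148627^1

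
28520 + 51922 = 80442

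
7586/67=7586/67 = 113.22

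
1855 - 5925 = - 4070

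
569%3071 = 569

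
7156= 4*1789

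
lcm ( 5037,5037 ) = 5037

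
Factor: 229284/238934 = 2^1 * 3^3 * 11^1 * 619^( - 1 ) = 594/619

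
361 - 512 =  - 151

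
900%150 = 0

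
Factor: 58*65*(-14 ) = -52780 = - 2^2*5^1*7^1*13^1*29^1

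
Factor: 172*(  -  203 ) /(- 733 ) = 34916/733 = 2^2 * 7^1*29^1*43^1*733^( - 1 ) 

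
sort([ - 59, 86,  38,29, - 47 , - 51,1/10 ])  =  [ - 59, - 51 , - 47, 1/10, 29,38, 86]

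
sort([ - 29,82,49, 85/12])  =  [ - 29, 85/12,49,  82]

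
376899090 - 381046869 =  - 4147779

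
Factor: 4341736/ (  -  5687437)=  -  2^3*31^1 * 41^1*61^1*812491^( - 1)   =  - 620248/812491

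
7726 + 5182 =12908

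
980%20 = 0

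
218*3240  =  706320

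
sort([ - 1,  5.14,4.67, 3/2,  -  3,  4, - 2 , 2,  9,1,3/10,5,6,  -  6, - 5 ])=[ - 6,- 5, - 3,-2, - 1,3/10,1,3/2,2, 4, 4.67,5,5.14 , 6,9 ] 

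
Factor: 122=2^1*61^1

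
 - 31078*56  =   - 1740368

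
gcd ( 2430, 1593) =27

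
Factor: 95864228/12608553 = 2^2*3^( - 1 )*113^1*131^1*1619^1*4202851^(  -  1 )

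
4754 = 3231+1523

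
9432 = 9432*1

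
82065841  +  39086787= 121152628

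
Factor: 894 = 2^1 * 3^1*149^1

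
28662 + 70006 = 98668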